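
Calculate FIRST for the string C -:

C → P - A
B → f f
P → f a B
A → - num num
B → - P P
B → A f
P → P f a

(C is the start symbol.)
FIRST sets of the non-terminals involved (from the grammar, by fixed-point iteration):
  FIRST(C) = { 'f' }

To compute FIRST(C -), process the symbols left to right:
Symbol C is a non-terminal. Add FIRST(C) \ {ε} = { 'f' }
C is not nullable (ε ∉ FIRST(C)), so stop here.
FIRST(C -) = { 'f' }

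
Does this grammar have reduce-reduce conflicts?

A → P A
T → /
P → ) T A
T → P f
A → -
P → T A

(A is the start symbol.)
Yes — I12: [P → ) T A .] vs [P → T A .]

Augment with A' → A and build the canonical LR(0) collection (I0 = CLOSURE({[A' → . A]}), then GOTO on every symbol after a dot until no new states appear). It has 13 states:
  I0: { [A → . -], [A → . P A], [A' → . A], [P → . ) T A], [P → . T A], [T → . /], [T → . P f] }  — shift
  I1: { [P → ) . T A], [P → . ) T A], [P → . T A], [T → . /], [T → . P f] }  — shift
  I2: { [A → - .] }  — reduce
  I3: { [T → / .] }  — reduce
  I4: { [A' → A .] }  — accept
  I5: { [A → . -], [A → . P A], [A → P . A], [P → . ) T A], [P → . T A], [T → . /], [T → . P f], [T → P . f] }  — shift
  I6: { [A → . -], [A → . P A], [P → . ) T A], [P → . T A], [P → T . A], [T → . /], [T → . P f] }  — shift
  I7: { [P → T A .] }  — reduce
  I8: { [A → P A .] }  — reduce
  I9: { [T → P f .] }  — reduce
  I10: { [T → P . f] }  — shift
  I11: { [A → . -], [A → . P A], [P → ) T . A], [P → . ) T A], [P → . T A], [P → T . A], [T → . /], [T → . P f] }  — shift
  I12: { [P → ) T A .], [P → T A .] }  — 2 reduces

I12 contains complete items [P → ) T A .], [P → T A .] — reduce-reduce conflict.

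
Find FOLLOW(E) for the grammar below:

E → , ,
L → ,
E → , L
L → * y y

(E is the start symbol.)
{ $ }

E is the start symbol, so $ ∈ FOLLOW(E).
E does not occur on any right-hand side.

Taking the union: FOLLOW(E) = { $ }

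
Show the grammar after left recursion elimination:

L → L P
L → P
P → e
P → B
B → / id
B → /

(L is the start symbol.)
L is directly left-recursive. The standard transformation for
  A → A α₁ | ... | A α_m | β₁ | ... | β_n
is
  A  → β₁ A' | ... | β_n A'
  A' → α₁ A' | ... | α_m A' | ε

L → P becomes L → P L'
L → L P becomes L' → P L'
Add L' → ε

Productions for other non-terminals are unchanged:
  P → e
  P → B
  B → / id
  B → /

Resulting grammar:
L → P L'
L' → P L'
L' → ε
P → e
P → B
B → / id
B → /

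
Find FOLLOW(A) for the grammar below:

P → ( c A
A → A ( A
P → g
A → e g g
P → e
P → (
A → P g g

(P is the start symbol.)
{ $, '(', 'g' }

In P → ( c A: A is at the end, add FOLLOW(P)
In A → A ( A: A is followed by '(' A, add FIRST('(' A) \ {ε} = { '(' }
In A → A ( A: A is at the end; this adds FOLLOW(A) to itself — nothing new

The FOLLOW sets referred to above (computed the same way, to a fixed point):
  FOLLOW(P) = { $, 'g' }

Taking the union: FOLLOW(A) = { $, '(', 'g' }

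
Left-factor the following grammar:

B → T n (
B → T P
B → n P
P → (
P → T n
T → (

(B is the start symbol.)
B → T B'
B' → n (
B' → P
B → n P
P → (
P → T n
T → (

Left-factoring transforms A → αβ₁ | αβ₂ into A → αA' and A' → β₁ | β₂
(α is the longest common prefix among the alternatives). Repeat until
no nonterminal has two alternatives with a common prefix.

Round 1: B has alternatives sharing prefix 'T'. Introduce B': B → T B'
  Add: B' → n (
  Add: B' → P

No remaining common prefixes — done.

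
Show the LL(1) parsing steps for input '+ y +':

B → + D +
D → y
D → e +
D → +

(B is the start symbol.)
LL(1) parsing maintains a stack (initially the start symbol over $) and the input. At each step: if the stack top is a terminal, match it against the current input token; if it is a non-terminal N, replace it with the RHS of M[N, lookahead] (the unique production whose predict set contains the lookahead).

Stack is shown with the top on the left.

Stack    Input    Action
------------------------
B $      + y + $  output B → + D +
+ D + $  + y + $  match '+'
D + $    y + $    output D → y
y + $    y + $    match 'y'
+ $      + $      match '+'
$        $        accept

The string is accepted.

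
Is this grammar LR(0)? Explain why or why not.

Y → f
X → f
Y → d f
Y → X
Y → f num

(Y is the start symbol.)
No. Shift-reduce conflict between [X → f .] and [Y → f . num]

A grammar is LR(0) if no state in the canonical LR(0) collection has:
  - both a shift item (dot before a terminal) and a complete item (shift-reduce conflict), or
  - two or more complete items (reduce-reduce conflict; the accept item [Y' → Y .] counts as a complete item here).

Augment with Y' → Y and build the canonical LR(0) collection (I0 = CLOSURE({[Y' → . Y]}), then GOTO on every symbol after a dot until no new states appear). It has 7 states:
  I0: { [X → . f], [Y → . X], [Y → . d f], [Y → . f num], [Y → . f], [Y' → . Y] }  — shift
  I1: { [Y → X .] }  — reduce
  I2: { [Y' → Y .] }  — accept
  I3: { [Y → d . f] }  — shift
  I4: { [X → f .], [Y → f . num], [Y → f .] }  — shift, 2 reduces
  I5: { [Y → f num .] }  — reduce
  I6: { [Y → d f .] }  — reduce

Conflict in state I4:
  Shift-reduce conflict between [X → f .] and [Y → f . num]
So the grammar is NOT LR(0).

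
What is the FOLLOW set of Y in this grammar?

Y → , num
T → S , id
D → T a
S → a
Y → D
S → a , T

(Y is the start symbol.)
{ $ }

To compute FOLLOW(Y), find every occurrence of Y on a right-hand side N → α Y β: add FIRST(β) \ {ε}, and if β is empty or nullable also add FOLLOW(N). Iterate to a fixed point.

Y is the start symbol, so $ ∈ FOLLOW(Y).
Y does not occur on any right-hand side.

Taking the union: FOLLOW(Y) = { $ }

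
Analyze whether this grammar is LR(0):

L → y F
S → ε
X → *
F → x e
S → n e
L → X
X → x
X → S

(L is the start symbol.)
A grammar is LR(0) if no state in the canonical LR(0) collection has:
  - both a shift item (dot before a terminal) and a complete item (shift-reduce conflict), or
  - two or more complete items (reduce-reduce conflict; the accept item [L' → L .] counts as a complete item here).

Augment with L' → L and build the canonical LR(0) collection (I0 = CLOSURE({[L' → . L]}), then GOTO on every symbol after a dot until no new states appear). It has 12 states:
  I0: { [L → . X], [L → . y F], [L' → . L], [S → . n e], [S → .], [X → . *], [X → . S], [X → . x] }  — shift, reduce
  I1: { [X → * .] }  — reduce
  I2: { [L' → L .] }  — accept
  I3: { [X → S .] }  — reduce
  I4: { [L → X .] }  — reduce
  I5: { [S → n . e] }  — shift
  I6: { [X → x .] }  — reduce
  I7: { [F → . x e], [L → y . F] }  — shift
  I8: { [L → y F .] }  — reduce
  I9: { [F → x . e] }  — shift
  I10: { [F → x e .] }  — reduce
  I11: { [S → n e .] }  — reduce

Conflict in state I0:
  Shift-reduce conflict between [S → .] and [L → . y F]
So the grammar is NOT LR(0).

Answer: No. Shift-reduce conflict between [S → .] and [L → . y F]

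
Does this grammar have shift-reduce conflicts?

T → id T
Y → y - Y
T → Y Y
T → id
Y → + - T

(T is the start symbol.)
Yes — I4: [T → id .] vs [T → . id]

Augment with T' → T and build the canonical LR(0) collection (I0 = CLOSURE({[T' → . T]}), then GOTO on every symbol after a dot until no new states appear). It has 12 states:
  I0: { [T → . Y Y], [T → . id T], [T → . id], [T' → . T], [Y → . + - T], [Y → . y - Y] }  — shift
  I1: { [Y → + . - T] }  — shift
  I2: { [T' → T .] }  — accept
  I3: { [T → Y . Y], [Y → . + - T], [Y → . y - Y] }  — shift
  I4: { [T → . Y Y], [T → . id T], [T → . id], [T → id . T], [T → id .], [Y → . + - T], [Y → . y - Y] }  — shift, reduce
  I5: { [Y → y . - Y] }  — shift
  I6: { [Y → . + - T], [Y → . y - Y], [Y → y - . Y] }  — shift
  I7: { [Y → y - Y .] }  — reduce
  I8: { [T → id T .] }  — reduce
  I9: { [T → Y Y .] }  — reduce
  I10: { [T → . Y Y], [T → . id T], [T → . id], [Y → + - . T], [Y → . + - T], [Y → . y - Y] }  — shift
  I11: { [Y → + - T .] }  — reduce

I4 contains reduce item [T → id .] and shift items [T → . id], [T → . id T], [Y → . + - T], [Y → . y - Y] — shift-reduce conflict.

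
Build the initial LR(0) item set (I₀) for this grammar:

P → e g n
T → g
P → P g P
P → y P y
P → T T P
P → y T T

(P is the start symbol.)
First, augment the grammar with P' → P
I₀ = CLOSURE({ [P' → . P] }):
  [P' → . P] has the dot before P: add [P → . e g n], [P → . P g P], [P → . y P y], [P → . T T P], [P → . y T T]
  [P → . T T P] has the dot before T: add [T → . g]
No further items can be added.

I₀ = { [P → . P g P], [P → . T T P], [P → . e g n], [P → . y P y], [P → . y T T], [P' → . P], [T → . g] }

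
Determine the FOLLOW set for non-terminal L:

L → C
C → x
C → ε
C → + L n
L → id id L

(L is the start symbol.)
{ $, 'n' }

To compute FOLLOW(L), find every occurrence of L on a right-hand side N → α L β: add FIRST(β) \ {ε}, and if β is empty or nullable also add FOLLOW(N). Iterate to a fixed point.

L is the start symbol, so $ ∈ FOLLOW(L).
In C → + L n: L is followed by n, add FIRST(n) \ {ε} = { 'n' }
In L → id id L: L is at the end; this adds FOLLOW(L) to itself — nothing new

Taking the union: FOLLOW(L) = { $, 'n' }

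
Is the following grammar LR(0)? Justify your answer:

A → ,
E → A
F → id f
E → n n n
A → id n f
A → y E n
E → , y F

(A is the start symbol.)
A grammar is LR(0) if no state in the canonical LR(0) collection has:
  - both a shift item (dot before a terminal) and a complete item (shift-reduce conflict), or
  - two or more complete items (reduce-reduce conflict; the accept item [A' → A .] counts as a complete item here).

Augment with A' → A and build the canonical LR(0) collection (I0 = CLOSURE({[A' → . A]}), then GOTO on every symbol after a dot until no new states appear). It has 18 states:
  I0: { [A → . ,], [A → . id n f], [A → . y E n], [A' → . A] }  — shift
  I1: { [A → , .] }  — reduce
  I2: { [A' → A .] }  — accept
  I3: { [A → id . n f] }  — shift
  I4: { [A → . ,], [A → . id n f], [A → . y E n], [A → y . E n], [E → . , y F], [E → . A], [E → . n n n] }  — shift
  I5: { [A → , .], [E → , . y F] }  — shift, reduce
  I6: { [E → A .] }  — reduce
  I7: { [A → y E . n] }  — shift
  I8: { [E → n . n n] }  — shift
  I9: { [E → n n . n] }  — shift
  I10: { [E → n n n .] }  — reduce
  I11: { [A → y E n .] }  — reduce
  I12: { [E → , y . F], [F → . id f] }  — shift
  I13: { [E → , y F .] }  — reduce
  I14: { [F → id . f] }  — shift
  I15: { [F → id f .] }  — reduce
  I16: { [A → id n . f] }  — shift
  I17: { [A → id n f .] }  — reduce

Conflict in state I5:
  Shift-reduce conflict between [A → , .] and [E → , . y F]
So the grammar is NOT LR(0).

Answer: No. Shift-reduce conflict between [A → , .] and [E → , . y F]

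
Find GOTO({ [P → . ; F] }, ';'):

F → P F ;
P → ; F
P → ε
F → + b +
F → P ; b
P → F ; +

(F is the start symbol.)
{ [F → . + b +], [F → . P ; b], [F → . P F ;], [P → . ; F], [P → . F ; +], [P → .], [P → ; . F] }

GOTO(I, ';') = CLOSURE({ [A → αX.β] : [A → α.Xβ] ∈ I, X = ';' })

Items with dot before ';', with the dot advanced:
  [P → . ; F] → [P → ; . F]
Closure of the advanced items:
  [P → ; . F] has the dot before F: add [F → . P F ;], [F → . + b +], [F → . P ; b]
  [F → . P F ;] has the dot before P: add [P → . ; F], [P → .], [P → . F ; +]

GOTO = { [F → . + b +], [F → . P ; b], [F → . P F ;], [P → . ; F], [P → . F ; +], [P → .], [P → ; . F] }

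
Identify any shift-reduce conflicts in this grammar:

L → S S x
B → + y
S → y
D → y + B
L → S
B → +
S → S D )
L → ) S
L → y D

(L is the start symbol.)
Augment with L' → L and build the canonical LR(0) collection (I0 = CLOSURE({[L' → . L]}), then GOTO on every symbol after a dot until no new states appear). It has 18 states:
  I0: { [L → . ) S], [L → . S S x], [L → . S], [L → . y D], [L' → . L], [S → . S D )], [S → . y] }  — shift
  I1: { [L → ) . S], [S → . S D )], [S → . y] }  — shift
  I2: { [L' → L .] }  — accept
  I3: { [D → . y + B], [L → S . S x], [L → S .], [S → . S D )], [S → . y], [S → S . D )] }  — shift, reduce
  I4: { [D → . y + B], [L → y . D], [S → y .] }  — shift, reduce
  I5: { [L → y D .] }  — reduce
  I6: { [D → y . + B] }  — shift
  I7: { [B → . + y], [B → . +], [D → y + . B] }  — shift
  I8: { [B → + . y], [B → + .] }  — shift, reduce
  I9: { [D → y + B .] }  — reduce
  I10: { [B → + y .] }  — reduce
  I11: { [S → S D . )] }  — shift
  I12: { [D → . y + B], [L → S S . x], [S → S . D )] }  — shift
  I13: { [D → y . + B], [S → y .] }  — shift, reduce
  I14: { [L → S S x .] }  — reduce
  I15: { [S → S D ) .] }  — reduce
  I16: { [D → . y + B], [L → ) S .], [S → S . D )] }  — shift, reduce
  I17: { [S → y .] }  — reduce

I3 contains reduce item [L → S .] and shift items [D → . y + B], [S → . y] — shift-reduce conflict.
I4 contains reduce item [S → y .] and shift item [D → . y + B] — shift-reduce conflict.
I8 contains reduce item [B → + .] and shift item [B → + . y] — shift-reduce conflict.
I13 contains reduce item [S → y .] and shift item [D → y . + B] — shift-reduce conflict.
I16 contains reduce item [L → ) S .] and shift item [D → . y + B] — shift-reduce conflict.

Answer: Yes — I3: [L → S .] vs [D → . y + B]; I4: [S → y .] vs [D → . y + B]; I8: [B → + .] vs [B → + . y]; I13: [S → y .] vs [D → y . + B]; I16: [L → ) S .] vs [D → . y + B]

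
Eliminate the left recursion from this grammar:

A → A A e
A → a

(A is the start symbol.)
A is directly left-recursive. The standard transformation for
  A → A α₁ | ... | A α_m | β₁ | ... | β_n
is
  A  → β₁ A' | ... | β_n A'
  A' → α₁ A' | ... | α_m A' | ε

A → a becomes A → a A'
A → A A e becomes A' → A e A'
Add A' → ε

Resulting grammar:
A → a A'
A' → A e A'
A' → ε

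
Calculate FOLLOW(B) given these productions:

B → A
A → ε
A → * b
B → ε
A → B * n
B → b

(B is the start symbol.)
B is the start symbol, so $ ∈ FOLLOW(B).
In A → B * n: B is followed by '*' n, add FIRST('*' n) \ {ε} = { '*' }

Taking the union: FOLLOW(B) = { $, '*' }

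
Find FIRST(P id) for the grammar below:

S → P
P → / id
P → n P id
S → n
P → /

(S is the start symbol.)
{ '/', 'n' }

FIRST sets of the non-terminals involved (from the grammar, by fixed-point iteration):
  FIRST(P) = { '/', 'n' }

To compute FIRST(P id), process the symbols left to right:
Symbol P is a non-terminal. Add FIRST(P) \ {ε} = { '/', 'n' }
P is not nullable (ε ∉ FIRST(P)), so stop here.
FIRST(P id) = { '/', 'n' }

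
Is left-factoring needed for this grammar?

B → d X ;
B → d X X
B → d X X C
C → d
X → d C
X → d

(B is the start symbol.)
Left-factoring is needed when two productions for the same non-terminal
share a common prefix on the right-hand side.

Productions for B:
  B → d X ;
  B → d X X
  B → d X X C
Productions for X:
  X → d C
  X → d

Found common prefix 'd X' in productions for B
Found common prefix 'd' in productions for X

Answer: Yes, B has productions with common prefix 'd X'; X has productions with common prefix 'd'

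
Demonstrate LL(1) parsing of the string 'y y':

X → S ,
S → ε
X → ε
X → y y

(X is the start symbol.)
LL(1) parsing maintains a stack (initially the start symbol over $) and the input. At each step: if the stack top is a terminal, match it against the current input token; if it is a non-terminal N, replace it with the RHS of M[N, lookahead] (the unique production whose predict set contains the lookahead).

Stack is shown with the top on the left.

Stack  Input  Action
--------------------
X $    y y $  output X → y y
y y $  y y $  match 'y'
y $    y $    match 'y'
$      $      accept

The string is accepted.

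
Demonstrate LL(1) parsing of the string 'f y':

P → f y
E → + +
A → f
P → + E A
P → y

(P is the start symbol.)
LL(1) parsing maintains a stack (initially the start symbol over $) and the input. At each step: if the stack top is a terminal, match it against the current input token; if it is a non-terminal N, replace it with the RHS of M[N, lookahead] (the unique production whose predict set contains the lookahead).

Stack is shown with the top on the left.

Stack  Input  Action
--------------------
P $    f y $  output P → f y
f y $  f y $  match 'f'
y $    y $    match 'y'
$      $      accept

The string is accepted.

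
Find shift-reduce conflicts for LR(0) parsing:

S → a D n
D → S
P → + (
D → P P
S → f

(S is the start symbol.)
A shift-reduce conflict occurs when an LR(0) state has both:
  - a complete (reduce) item [A → α .] (dot at the end), and
  - a shift item [B → β . c γ] (dot before a terminal).

Augment with S' → S and build the canonical LR(0) collection (I0 = CLOSURE({[S' → . S]}), then GOTO on every symbol after a dot until no new states appear). It has 11 states:
  I0: { [S → . a D n], [S → . f], [S' → . S] }  — shift
  I1: { [S' → S .] }  — accept
  I2: { [D → . P P], [D → . S], [P → . + (], [S → . a D n], [S → . f], [S → a . D n] }  — shift
  I3: { [S → f .] }  — reduce
  I4: { [P → + . (] }  — shift
  I5: { [S → a D . n] }  — shift
  I6: { [D → P . P], [P → . + (] }  — shift
  I7: { [D → S .] }  — reduce
  I8: { [D → P P .] }  — reduce
  I9: { [S → a D n .] }  — reduce
  I10: { [P → + ( .] }  — reduce

No state contains both a complete item and a shift item.

Answer: No shift-reduce conflicts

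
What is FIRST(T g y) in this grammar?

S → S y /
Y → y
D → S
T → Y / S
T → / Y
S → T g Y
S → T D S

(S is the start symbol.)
{ '/', 'y' }

FIRST sets of the non-terminals involved (from the grammar, by fixed-point iteration):
  FIRST(T) = { '/', 'y' }

To compute FIRST(T g y), process the symbols left to right:
Symbol T is a non-terminal. Add FIRST(T) \ {ε} = { '/', 'y' }
T is not nullable (ε ∉ FIRST(T)), so stop here.
FIRST(T g y) = { '/', 'y' }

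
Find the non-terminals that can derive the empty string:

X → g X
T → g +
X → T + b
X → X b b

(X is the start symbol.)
None

A non-terminal is nullable if it can derive ε (the empty string): either it has an ε-production, or it has a production whose right-hand side consists entirely of nullable non-terminals.

There are no ε-productions, so no non-terminal can derive ε.
No non-terminals are nullable.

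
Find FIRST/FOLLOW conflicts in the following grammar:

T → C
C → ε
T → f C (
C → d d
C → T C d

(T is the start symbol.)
Yes. T → f C '(' with FOLLOW(T) on { 'f' }; C → d d with FOLLOW(C) on { 'd' }; C → T C d with FOLLOW(C) on { 'd', 'f' }

A FIRST/FOLLOW conflict occurs when a non-terminal N has a nullable alternative N → β (β ⇒* ε) and another alternative N → α with FIRST(α) ∩ FOLLOW(N) ≠ ∅: on such a lookahead the parser cannot decide between expanding α and letting N vanish via β.

Nullable non-terminals: C, T.
FIRST sets used below: FIRST(T) = { 'd', 'f', ε }, FIRST(C) = { 'd', 'f', ε }

C: nullable alternative(s) C → ε; FOLLOW(C) = { $, '(', 'd', 'f' }
  C → ε: FIRST \ {ε} = { } — this is the only nullable alternative, skip
  C → d d: FIRST \ {ε} = { 'd' } — overlaps FOLLOW(C) on { 'd' }: CONFLICT
  C → T C d: FIRST \ {ε} = { 'd', 'f' } — overlaps FOLLOW(C) on { 'd', 'f' }: CONFLICT

T: nullable alternative(s) T → C; FOLLOW(T) = { $, 'd', 'f' }
  T → C: FIRST \ {ε} = { 'd', 'f' } — this is the only nullable alternative, skip
  T → f C (: FIRST \ {ε} = { 'f' } — overlaps FOLLOW(T) on { 'f' }: CONFLICT

So the grammar has 3 FIRST/FOLLOW conflicts (marked CONFLICT above).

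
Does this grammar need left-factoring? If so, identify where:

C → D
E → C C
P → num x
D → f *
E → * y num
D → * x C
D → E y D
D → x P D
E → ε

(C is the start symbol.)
Left-factoring is needed when two productions for the same non-terminal
share a common prefix on the right-hand side.

Productions for E:
  E → C C
  E → * y num
  E → ε
Productions for D:
  D → f *
  D → * x C
  D → E y D
  D → x P D

No common prefixes found.

Answer: No, left-factoring is not needed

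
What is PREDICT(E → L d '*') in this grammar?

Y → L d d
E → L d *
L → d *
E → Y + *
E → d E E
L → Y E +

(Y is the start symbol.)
{ 'd' }

PREDICT(E → L d '*') = (FIRST(RHS) \ {ε}) ∪ (FOLLOW(E) if ε ∈ FIRST(RHS), i.e. RHS ⇒* ε)
FIRST(L) = { 'd' }
FIRST(L d '*') = { 'd' }
ε ∉ FIRST(L d '*'), so FOLLOW(E) is not added.
PREDICT(E → L d '*') = { 'd' }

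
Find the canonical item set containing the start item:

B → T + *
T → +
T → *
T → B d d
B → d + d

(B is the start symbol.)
First, augment the grammar with B' → B
I₀ = CLOSURE({ [B' → . B] }):
  [B' → . B] has the dot before B: add [B → . T + *], [B → . d + d]
  [B → . T + *] has the dot before T: add [T → . +], [T → . *], [T → . B d d]
No further items can be added.

I₀ = { [B → . T + *], [B → . d + d], [B' → . B], [T → . *], [T → . +], [T → . B d d] }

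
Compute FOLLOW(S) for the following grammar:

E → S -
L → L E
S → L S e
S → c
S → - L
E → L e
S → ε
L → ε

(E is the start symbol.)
To compute FOLLOW(S), find every occurrence of S on a right-hand side N → α S β: add FIRST(β) \ {ε}, and if β is empty or nullable also add FOLLOW(N). Iterate to a fixed point.

In E → S -: S is followed by '-', add FIRST('-') \ {ε} = { '-' }
In S → L S e: S is followed by e, add FIRST(e) \ {ε} = { 'e' }

Taking the union: FOLLOW(S) = { '-', 'e' }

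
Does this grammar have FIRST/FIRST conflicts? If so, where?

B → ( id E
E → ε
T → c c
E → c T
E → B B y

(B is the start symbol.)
FIRST sets of the non-terminals at (or reachable through a nullable prefix from) the front of some alternative:
  FIRST(B) = { '(' }

Productions for E:
  E → ε: FIRST = { ε }
  E → c T: FIRST = { 'c' }
  E → B B y: FIRST = { '(' }
B, T have only one production, so no FIRST/FIRST conflict is possible there.

All alternatives of each non-terminal have pairwise disjoint FIRST sets.

Answer: No FIRST/FIRST conflicts.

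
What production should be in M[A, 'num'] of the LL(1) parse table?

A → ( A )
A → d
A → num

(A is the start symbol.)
A → num

To find M[A, 'num'], we find productions for A where 'num' is in the predict set (PREDICT(N → α) = (FIRST(α) \ {ε}) ∪ (FOLLOW(N) if α ⇒* ε)).

A → ( A ): PREDICT = { '(' }
A → d: PREDICT = { 'd' }
A → num: PREDICT = { 'num' }
  'num' is in predict set, so this production goes in M[A, 'num']

M[A, 'num'] = A → num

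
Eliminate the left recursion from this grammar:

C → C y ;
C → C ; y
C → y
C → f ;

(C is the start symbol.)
C → y C'
C → f ; C'
C' → y ; C'
C' → ; y C'
C' → ε

C is directly left-recursive. The standard transformation for
  A → A α₁ | ... | A α_m | β₁ | ... | β_n
is
  A  → β₁ A' | ... | β_n A'
  A' → α₁ A' | ... | α_m A' | ε

C → y becomes C → y C'
C → f ; becomes C → f ; C'
C → C y ; becomes C' → y ; C'
C → C ; y becomes C' → ; y C'
Add C' → ε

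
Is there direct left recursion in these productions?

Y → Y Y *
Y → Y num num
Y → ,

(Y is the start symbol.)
Yes, Y is left-recursive

Direct left recursion occurs when N → N α for some non-terminal N (the right-hand side begins with the left-hand side itself).

Y → Y Y *: LEFT RECURSIVE (starts with Y)
Y → Y num num: LEFT RECURSIVE (starts with Y)
Y → ,: starts with ','

The grammar has direct left recursion on: Y.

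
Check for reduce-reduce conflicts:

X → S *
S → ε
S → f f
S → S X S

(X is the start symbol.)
Yes — I7: [S → .] vs [S → S X S .]

A reduce-reduce conflict occurs when an LR(0) state has two complete items [A → α .] and [B → β .] — both call for a reduction, and with no lookahead the parser cannot choose between them.

Augment with X' → X and build the canonical LR(0) collection (I0 = CLOSURE({[X' → . X]}), then GOTO on every symbol after a dot until no new states appear). It has 8 states:
  I0: { [S → . S X S], [S → . f f], [S → .], [X → . S *], [X' → . X] }  — shift, reduce
  I1: { [S → . S X S], [S → . f f], [S → .], [S → S . X S], [X → . S *], [X → S . *] }  — shift, reduce
  I2: { [X' → X .] }  — accept
  I3: { [S → f . f] }  — shift
  I4: { [S → f f .] }  — reduce
  I5: { [X → S * .] }  — reduce
  I6: { [S → . S X S], [S → . f f], [S → .], [S → S X . S] }  — shift, reduce
  I7: { [S → . S X S], [S → . f f], [S → .], [S → S . X S], [S → S X S .], [X → . S *] }  — shift, 2 reduces

I7 contains complete items [S → .], [S → S X S .] — reduce-reduce conflict.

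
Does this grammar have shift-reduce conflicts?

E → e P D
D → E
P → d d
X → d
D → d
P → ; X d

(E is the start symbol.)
No shift-reduce conflicts

Augment with E' → E and build the canonical LR(0) collection (I0 = CLOSURE({[E' → . E]}), then GOTO on every symbol after a dot until no new states appear). It has 13 states:
  I0: { [E → . e P D], [E' → . E] }  — shift
  I1: { [E' → E .] }  — accept
  I2: { [E → e . P D], [P → . ; X d], [P → . d d] }  — shift
  I3: { [P → ; . X d], [X → . d] }  — shift
  I4: { [D → . E], [D → . d], [E → . e P D], [E → e P . D] }  — shift
  I5: { [P → d . d] }  — shift
  I6: { [P → d d .] }  — reduce
  I7: { [E → e P D .] }  — reduce
  I8: { [D → E .] }  — reduce
  I9: { [D → d .] }  — reduce
  I10: { [P → ; X . d] }  — shift
  I11: { [X → d .] }  — reduce
  I12: { [P → ; X d .] }  — reduce

No state contains both a complete item and a shift item.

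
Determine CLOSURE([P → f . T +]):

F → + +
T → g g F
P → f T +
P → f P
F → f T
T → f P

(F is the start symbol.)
{ [P → f . T +], [T → . f P], [T → . g g F] }

Start with: [P → f . T +]
  [P → f . T +] has the dot before T: add [T → . g g F], [T → . f P]
No further items can be added.

CLOSURE = { [P → f . T +], [T → . f P], [T → . g g F] }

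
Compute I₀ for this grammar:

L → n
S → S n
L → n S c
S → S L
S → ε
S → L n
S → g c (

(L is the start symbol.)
First, augment the grammar with L' → L
I₀ = CLOSURE({ [L' → . L] }):
  [L' → . L] has the dot before L: add [L → . n], [L → . n S c]
No further items can be added.

I₀ = { [L → . n S c], [L → . n], [L' → . L] }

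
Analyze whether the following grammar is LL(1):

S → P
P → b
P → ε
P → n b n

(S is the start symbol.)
Yes, the grammar is LL(1).

A grammar is LL(1) if for each non-terminal N with multiple productions, the predict sets of those productions are pairwise disjoint, where PREDICT(N → α) = (FIRST(α) \ {ε}) ∪ (FOLLOW(N) if α ⇒* ε).

Relevant sets:
  FOLLOW(P) = { $ }

For P:
  PREDICT(P → b) = { 'b' }
  PREDICT(P → ε) = { $ }
  PREDICT(P → n b n) = { 'n' }
S has a single production, so nothing to check there.

All predict sets are disjoint. The grammar IS LL(1).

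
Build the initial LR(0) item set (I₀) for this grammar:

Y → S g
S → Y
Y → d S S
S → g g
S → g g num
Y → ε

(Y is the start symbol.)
First, augment the grammar with Y' → Y
I₀ = CLOSURE({ [Y' → . Y] }):
  [Y' → . Y] has the dot before Y: add [Y → . S g], [Y → . d S S], [Y → .]
  [Y → . S g] has the dot before S: add [S → . Y], [S → . g g], [S → . g g num]
No further items can be added.

I₀ = { [S → . Y], [S → . g g num], [S → . g g], [Y → . S g], [Y → . d S S], [Y → .], [Y' → . Y] }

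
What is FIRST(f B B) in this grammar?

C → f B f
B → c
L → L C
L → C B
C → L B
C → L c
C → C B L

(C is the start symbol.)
To compute FIRST(f B B), process the symbols left to right:
Symbol f is a terminal. Add 'f' and stop.
FIRST(f B B) = { 'f' }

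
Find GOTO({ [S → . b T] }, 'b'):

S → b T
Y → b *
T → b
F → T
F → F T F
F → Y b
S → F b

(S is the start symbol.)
{ [S → b . T], [T → . b] }

GOTO(I, 'b') = CLOSURE({ [A → αX.β] : [A → α.Xβ] ∈ I, X = 'b' })

Items with dot before 'b', with the dot advanced:
  [S → . b T] → [S → b . T]
Closure of the advanced items:
  [S → b . T] has the dot before T: add [T → . b]

GOTO = { [S → b . T], [T → . b] }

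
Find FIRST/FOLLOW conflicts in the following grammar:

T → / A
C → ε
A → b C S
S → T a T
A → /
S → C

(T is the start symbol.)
Nullable non-terminals: C, S.
FIRST sets used below: FIRST(T) = { '/' }, FIRST(C) = { ε }
C has a nullable alternative but only one production, so nothing to check.

S: nullable alternative(s) S → C; FOLLOW(S) = { $, 'a' }
  S → T a T: FIRST \ {ε} = { '/' } — disjoint from FOLLOW(S)
  S → C: FIRST \ {ε} = { } — this is the only nullable alternative, skip

A, T have no nullable alternative, so no FIRST/FOLLOW check is needed there.

No FIRST/FOLLOW conflicts found.

Answer: No FIRST/FOLLOW conflicts.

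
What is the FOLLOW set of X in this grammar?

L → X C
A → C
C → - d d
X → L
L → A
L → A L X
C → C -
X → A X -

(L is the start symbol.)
{ $, '-' }

To compute FOLLOW(X), find every occurrence of X on a right-hand side N → α X β: add FIRST(β) \ {ε}, and if β is empty or nullable also add FOLLOW(N). Iterate to a fixed point.

In L → X C: X is followed by C, add FIRST(C) \ {ε} = { '-' }
In L → A L X: X is at the end, add FOLLOW(L)
In X → A X -: X is followed by '-', add FIRST('-') \ {ε} = { '-' }

The FOLLOW sets referred to above (computed the same way, to a fixed point):
  FOLLOW(L) = { $, '-' }

Taking the union: FOLLOW(X) = { $, '-' }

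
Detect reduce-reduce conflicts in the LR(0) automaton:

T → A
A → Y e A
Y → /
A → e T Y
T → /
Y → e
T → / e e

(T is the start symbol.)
Yes — I1: [T → / .] vs [Y → / .]

A reduce-reduce conflict occurs when an LR(0) state has two complete items [A → α .] and [B → β .] — both call for a reduction, and with no lookahead the parser cannot choose between them.

Augment with T' → T and build the canonical LR(0) collection (I0 = CLOSURE({[T' → . T]}), then GOTO on every symbol after a dot until no new states appear). It has 14 states:
  I0: { [A → . Y e A], [A → . e T Y], [T → . / e e], [T → . /], [T → . A], [T' → . T], [Y → . /], [Y → . e] }  — shift
  I1: { [T → / . e e], [T → / .], [Y → / .] }  — shift, 2 reduces
  I2: { [T → A .] }  — reduce
  I3: { [T' → T .] }  — accept
  I4: { [A → Y . e A] }  — shift
  I5: { [A → . Y e A], [A → . e T Y], [A → e . T Y], [T → . / e e], [T → . /], [T → . A], [Y → . /], [Y → . e], [Y → e .] }  — shift, reduce
  I6: { [A → e T . Y], [Y → . /], [Y → . e] }  — shift
  I7: { [Y → / .] }  — reduce
  I8: { [A → e T Y .] }  — reduce
  I9: { [Y → e .] }  — reduce
  I10: { [A → . Y e A], [A → . e T Y], [A → Y e . A], [Y → . /], [Y → . e] }  — shift
  I11: { [A → Y e A .] }  — reduce
  I12: { [T → / e . e] }  — shift
  I13: { [T → / e e .] }  — reduce

I1 contains complete items [T → / .], [Y → / .] — reduce-reduce conflict.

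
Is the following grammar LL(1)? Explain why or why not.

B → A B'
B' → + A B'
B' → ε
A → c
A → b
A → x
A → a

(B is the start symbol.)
Yes, the grammar is LL(1).

A grammar is LL(1) if for each non-terminal N with multiple productions, the predict sets of those productions are pairwise disjoint, where PREDICT(N → α) = (FIRST(α) \ {ε}) ∪ (FOLLOW(N) if α ⇒* ε).

Relevant sets:
  FOLLOW(B') = { $ }

For B':
  PREDICT(B' → '+' A B') = { '+' }
  PREDICT(B' → ε) = { $ }
For A:
  PREDICT(A → c) = { 'c' }
  PREDICT(A → b) = { 'b' }
  PREDICT(A → x) = { 'x' }
  PREDICT(A → a) = { 'a' }
B has a single production, so nothing to check there.

All predict sets are disjoint. The grammar IS LL(1).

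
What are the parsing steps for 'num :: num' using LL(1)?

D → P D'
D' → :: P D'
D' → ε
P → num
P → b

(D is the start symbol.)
LL(1) parsing maintains a stack (initially the start symbol over $) and the input. At each step: if the stack top is a terminal, match it against the current input token; if it is a non-terminal N, replace it with the RHS of M[N, lookahead] (the unique production whose predict set contains the lookahead).

Stack is shown with the top on the left.

Stack      Input         Action
-------------------------------
D $        num :: num $  output D → P D'
P D' $     num :: num $  output P → num
num D' $   num :: num $  match 'num'
D' $       :: num $      output D' → :: P D'
:: P D' $  :: num $      match '::'
P D' $     num $         output P → num
num D' $   num $         match 'num'
D' $       $             output D' → ε
$          $             accept

The string is accepted.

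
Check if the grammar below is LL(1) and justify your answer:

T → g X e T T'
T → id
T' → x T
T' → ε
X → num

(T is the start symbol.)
No. Predict set conflict for T': { 'x' }

Relevant sets:
  FOLLOW(T') = { $, 'x' }

For T:
  PREDICT(T → g X e T T') = { 'g' }
  PREDICT(T → id) = { 'id' }
For T':
  PREDICT(T' → x T) = { 'x' }
  PREDICT(T' → ε) = { $, 'x' }
X has a single production, so nothing to check there.

Conflict found: Predict set conflict for T': { 'x' }
The grammar is NOT LL(1).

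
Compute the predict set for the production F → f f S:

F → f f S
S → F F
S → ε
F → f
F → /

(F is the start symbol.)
PREDICT(F → f f S) = (FIRST(RHS) \ {ε}) ∪ (FOLLOW(F) if ε ∈ FIRST(RHS), i.e. RHS ⇒* ε)
FIRST(f f S) = { 'f' }
ε ∉ FIRST(f f S), so FOLLOW(F) is not added.
PREDICT(F → f f S) = { 'f' }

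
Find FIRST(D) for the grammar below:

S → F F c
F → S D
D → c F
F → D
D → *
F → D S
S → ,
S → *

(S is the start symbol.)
{ '*', 'c' }

From D → c F:
  - c is a terminal: add 'c' and stop
From D → *:
  - '*' is a terminal: add '*' and stop

Collecting: FIRST(D) = { '*', 'c' }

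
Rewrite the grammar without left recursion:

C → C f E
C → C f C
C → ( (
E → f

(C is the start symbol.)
C → ( ( C'
C' → f E C'
C' → f C C'
C' → ε
E → f

C is directly left-recursive. The standard transformation for
  A → A α₁ | ... | A α_m | β₁ | ... | β_n
is
  A  → β₁ A' | ... | β_n A'
  A' → α₁ A' | ... | α_m A' | ε

C → ( ( becomes C → ( ( C'
C → C f E becomes C' → f E C'
C → C f C becomes C' → f C C'
Add C' → ε

Productions for other non-terminals are unchanged:
  E → f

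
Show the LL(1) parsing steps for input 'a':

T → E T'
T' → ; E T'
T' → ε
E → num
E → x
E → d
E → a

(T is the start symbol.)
LL(1) parsing maintains a stack (initially the start symbol over $) and the input. At each step: if the stack top is a terminal, match it against the current input token; if it is a non-terminal N, replace it with the RHS of M[N, lookahead] (the unique production whose predict set contains the lookahead).

Stack is shown with the top on the left.

Stack   Input  Action
---------------------
T $     a $    output T → E T'
E T' $  a $    output E → a
a T' $  a $    match 'a'
T' $    $      output T' → ε
$       $      accept

The string is accepted.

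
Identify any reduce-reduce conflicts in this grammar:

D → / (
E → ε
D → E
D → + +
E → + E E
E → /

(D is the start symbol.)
Yes — I6: [D → + + .] vs [E → .]

A reduce-reduce conflict occurs when an LR(0) state has two complete items [A → α .] and [B → β .] — both call for a reduction, and with no lookahead the parser cannot choose between them.

Augment with D' → D and build the canonical LR(0) collection (I0 = CLOSURE({[D' → . D]}), then GOTO on every symbol after a dot until no new states appear). It has 11 states:
  I0: { [D → . + +], [D → . / (], [D → . E], [D' → . D], [E → . + E E], [E → . /], [E → .] }  — shift, reduce
  I1: { [D → + . +], [E → + . E E], [E → . + E E], [E → . /], [E → .] }  — shift, reduce
  I2: { [D → / . (], [E → / .] }  — shift, reduce
  I3: { [D' → D .] }  — accept
  I4: { [D → E .] }  — reduce
  I5: { [D → / ( .] }  — reduce
  I6: { [D → + + .], [E → + . E E], [E → . + E E], [E → . /], [E → .] }  — shift, 2 reduces
  I7: { [E → / .] }  — reduce
  I8: { [E → + E . E], [E → . + E E], [E → . /], [E → .] }  — shift, reduce
  I9: { [E → + . E E], [E → . + E E], [E → . /], [E → .] }  — shift, reduce
  I10: { [E → + E E .] }  — reduce

I6 contains complete items [D → + + .], [E → .] — reduce-reduce conflict.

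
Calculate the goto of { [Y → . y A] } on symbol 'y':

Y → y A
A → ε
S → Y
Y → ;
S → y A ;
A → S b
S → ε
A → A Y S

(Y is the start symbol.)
GOTO(I, 'y') = CLOSURE({ [A → αX.β] : [A → α.Xβ] ∈ I, X = 'y' })

Items with dot before 'y', with the dot advanced:
  [Y → . y A] → [Y → y . A]
Closure of the advanced items:
  [Y → y . A] has the dot before A: add [A → .], [A → . S b], [A → . A Y S]
  [A → . S b] has the dot before S: add [S → . Y], [S → . y A ;], [S → .]
  [S → . Y] has the dot before Y: add [Y → . y A], [Y → . ;]

GOTO = { [A → . A Y S], [A → . S b], [A → .], [S → . Y], [S → . y A ;], [S → .], [Y → . ;], [Y → . y A], [Y → y . A] }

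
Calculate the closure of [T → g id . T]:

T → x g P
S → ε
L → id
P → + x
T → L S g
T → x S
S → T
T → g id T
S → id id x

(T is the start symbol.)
{ [L → . id], [T → . L S g], [T → . g id T], [T → . x S], [T → . x g P], [T → g id . T] }

Start with: [T → g id . T]
  [T → g id . T] has the dot before T: add [T → . x g P], [T → . L S g], [T → . x S], [T → . g id T]
  [T → . L S g] has the dot before L: add [L → . id]
No further items can be added.

CLOSURE = { [L → . id], [T → . L S g], [T → . g id T], [T → . x S], [T → . x g P], [T → g id . T] }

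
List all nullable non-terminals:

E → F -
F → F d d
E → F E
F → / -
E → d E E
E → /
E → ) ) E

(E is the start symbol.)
None

A non-terminal is nullable if it can derive ε (the empty string): either it has an ε-production, or it has a production whose right-hand side consists entirely of nullable non-terminals.

There are no ε-productions, so no non-terminal can derive ε.
No non-terminals are nullable.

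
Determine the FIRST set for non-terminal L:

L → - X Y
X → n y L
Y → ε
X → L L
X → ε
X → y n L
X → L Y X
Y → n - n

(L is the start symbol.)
{ '-' }

To compute FIRST(L), examine every production with L on the left-hand side, reading each right-hand side left to right until a non-nullable symbol is reached.

From L → - X Y:
  - '-' is a terminal: add '-' and stop

Collecting: FIRST(L) = { '-' }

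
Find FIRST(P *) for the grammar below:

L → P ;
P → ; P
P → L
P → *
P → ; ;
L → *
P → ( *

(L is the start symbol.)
FIRST sets of the non-terminals involved (from the grammar, by fixed-point iteration):
  FIRST(P) = { '(', '*', ';' }

To compute FIRST(P *), process the symbols left to right:
Symbol P is a non-terminal. Add FIRST(P) \ {ε} = { '(', '*', ';' }
P is not nullable (ε ∉ FIRST(P)), so stop here.
FIRST(P *) = { '(', '*', ';' }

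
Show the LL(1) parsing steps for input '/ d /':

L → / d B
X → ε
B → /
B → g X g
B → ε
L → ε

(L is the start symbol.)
Stack is shown with the top on the left.

Stack    Input    Action
------------------------
L $      / d / $  output L → / d B
/ d B $  / d / $  match '/'
d B $    d / $    match 'd'
B $      / $      output B → /
/ $      / $      match '/'
$        $        accept

The string is accepted.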